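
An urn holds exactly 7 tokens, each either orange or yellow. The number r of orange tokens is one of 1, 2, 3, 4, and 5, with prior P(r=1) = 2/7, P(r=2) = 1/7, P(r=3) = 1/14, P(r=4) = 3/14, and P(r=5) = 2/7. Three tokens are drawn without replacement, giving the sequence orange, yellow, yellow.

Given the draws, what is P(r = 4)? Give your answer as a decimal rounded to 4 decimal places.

For each hypothesis, P(data | H) works out to: P(data | r = 1) = (1/7)(6/6)(5/5) = 1/7; P(data | r = 2) = (2/7)(5/6)(4/5) = 4/21; P(data | r = 3) = (3/7)(4/6)(3/5) = 6/35; P(data | r = 4) = (4/7)(3/6)(2/5) = 4/35; P(data | r = 5) = (5/7)(2/6)(1/5) = 1/21.
The prior-weighted likelihoods are 2/7 · 1/7 = 2/49, 1/7 · 4/21 = 4/147, 1/14 · 6/35 = 3/245, 3/14 · 4/35 = 6/245, 2/7 · 1/21 = 2/147; summing to 29/245.
So P(r = 4 | data) = (6/245) / (29/245) = 6/29.

0.2069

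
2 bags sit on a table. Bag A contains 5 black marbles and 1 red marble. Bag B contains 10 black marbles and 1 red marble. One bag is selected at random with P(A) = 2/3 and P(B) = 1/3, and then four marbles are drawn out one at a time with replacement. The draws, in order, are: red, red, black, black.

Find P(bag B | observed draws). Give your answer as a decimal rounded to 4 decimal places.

0.1504

For each hypothesis, P(data | H) works out to: P(data | bag A) = (1/6)(1/6)(5/6)(5/6) = 0.01929; P(data | bag B) = (1/11)(1/11)(10/11)(10/11) = 0.0068301.
Multiplying each by its prior: 2/3 · 0.01929 = 0.01286, 1/3 · 0.0068301 = 0.0022767; these sum to 0.015137.
So P(bag B | data) = (0.0022767) / (0.015137) = 0.15041.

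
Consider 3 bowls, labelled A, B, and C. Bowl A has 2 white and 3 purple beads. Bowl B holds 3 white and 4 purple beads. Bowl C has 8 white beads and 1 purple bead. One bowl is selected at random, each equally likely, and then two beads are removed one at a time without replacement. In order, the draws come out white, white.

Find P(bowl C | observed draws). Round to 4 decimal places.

Under each hypothesis, the probability of the observed sequence is: P(data | bowl A) = (2/5)(1/4) = 0.1; P(data | bowl B) = (3/7)(2/6) = 0.14286; P(data | bowl C) = (8/9)(7/8) = 0.77778.
Weighting by the prior gives 1/3 · 0.1 = 0.033333, 1/3 · 0.14286 = 0.047619, 1/3 · 0.77778 = 0.25926; these sum to 0.34021.
Therefore the posterior P(bowl C | data) = (0.25926) / (0.34021) = 0.76205.

0.7621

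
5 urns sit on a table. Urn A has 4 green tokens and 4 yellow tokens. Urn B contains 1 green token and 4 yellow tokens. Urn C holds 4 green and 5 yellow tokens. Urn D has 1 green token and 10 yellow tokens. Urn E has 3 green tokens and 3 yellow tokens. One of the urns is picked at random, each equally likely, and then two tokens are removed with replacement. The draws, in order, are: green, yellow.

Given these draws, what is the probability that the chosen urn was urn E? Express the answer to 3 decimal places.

For each hypothesis, P(data | H) works out to: P(data | urn A) = (4/8)(4/8) = 0.25; P(data | urn B) = (1/5)(4/5) = 0.16; P(data | urn C) = (4/9)(5/9) = 0.24691; P(data | urn D) = (1/11)(10/11) = 0.082645; P(data | urn E) = (3/6)(3/6) = 0.25.
Weighting by the prior gives 1/5 · 0.25 = 0.05, 1/5 · 0.16 = 0.032, 1/5 · 0.24691 = 0.049383, 1/5 · 0.082645 = 0.016529, 1/5 · 0.25 = 0.05; with total 0.19791.
Hence P(urn E | data) = (0.05) / (0.19791) = 0.25264.

0.253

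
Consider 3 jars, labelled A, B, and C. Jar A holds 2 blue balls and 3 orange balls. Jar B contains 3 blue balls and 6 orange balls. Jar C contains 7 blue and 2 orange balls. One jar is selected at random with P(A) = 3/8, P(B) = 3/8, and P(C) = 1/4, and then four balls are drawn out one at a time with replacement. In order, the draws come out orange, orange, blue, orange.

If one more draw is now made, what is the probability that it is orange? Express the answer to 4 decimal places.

For each hypothesis, P(data | H) works out to: P(data | jar A) = (3/5)(3/5)(2/5)(3/5) = 0.0864; P(data | jar B) = (6/9)(6/9)(3/9)(6/9) = 0.098765; P(data | jar C) = (2/9)(2/9)(7/9)(2/9) = 0.0085353.
Weighting by the prior gives 3/8 · 0.0864 = 0.0324, 3/8 · 0.098765 = 0.037037, 1/4 · 0.0085353 = 0.0021338; summing to 0.071571.
The posterior is then P(jar A | data) = 0.4527, P(jar B | data) = 0.51749, P(jar C | data) = 0.029814.
Averaging over the posterior, P(orange next | data) = (3/5)(0.4527) + (2/3)(0.51749) + (2/9)(0.029814) = 0.62324.

0.6232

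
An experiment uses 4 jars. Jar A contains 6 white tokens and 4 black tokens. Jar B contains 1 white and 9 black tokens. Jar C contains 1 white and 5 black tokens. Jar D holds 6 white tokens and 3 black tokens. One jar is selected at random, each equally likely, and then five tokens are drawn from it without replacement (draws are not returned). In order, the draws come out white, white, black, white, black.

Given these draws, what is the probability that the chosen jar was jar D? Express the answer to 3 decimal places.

Compute the likelihood of the observed sequence for each case: P(data | jar A) = (6/10)(5/9)(4/8)(4/7)(3/6) = 1/21; P(data | jar B) = (1/10)(0/9) = 0; P(data | jar C) = (1/6)(0/5) = 0; P(data | jar D) = (6/9)(5/8)(3/7)(4/6)(2/5) = 1/21.
Multiplying each by its prior: 1/4 · 1/21 = 1/84, 1/4 · 0 = 0, 1/4 · 0 = 0, 1/4 · 1/21 = 1/84; with total 1/42.
By Bayes' rule, P(jar D | data) = (1/84) / (1/42) = 1/2.

0.500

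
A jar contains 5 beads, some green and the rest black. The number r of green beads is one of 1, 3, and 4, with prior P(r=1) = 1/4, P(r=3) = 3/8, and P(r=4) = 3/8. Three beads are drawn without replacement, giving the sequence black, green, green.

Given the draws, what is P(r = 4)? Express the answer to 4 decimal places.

For each hypothesis, P(data | H) works out to: P(data | r = 1) = (4/5)(1/4)(0/3) = 0; P(data | r = 3) = (2/5)(3/4)(2/3) = 1/5; P(data | r = 4) = (1/5)(4/4)(3/3) = 1/5.
The prior-weighted likelihoods are 1/4 · 0 = 0, 3/8 · 1/5 = 3/40, 3/8 · 1/5 = 3/40; these sum to 3/20.
So P(r = 4 | data) = (3/40) / (3/20) = 1/2.

0.5000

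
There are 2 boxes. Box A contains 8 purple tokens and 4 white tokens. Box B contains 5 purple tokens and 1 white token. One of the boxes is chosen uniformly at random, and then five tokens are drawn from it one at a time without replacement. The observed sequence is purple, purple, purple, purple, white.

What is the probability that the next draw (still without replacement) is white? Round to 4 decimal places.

0.1277

Compute the likelihood of the observed sequence for each case: P(data | box A) = (8/12)(7/11)(6/10)(5/9)(4/8) = 7/99; P(data | box B) = (5/6)(4/5)(3/4)(2/3)(1/2) = 1/6.
Multiplying each by its prior: 1/2 · 7/99 = 7/198, 1/2 · 1/6 = 1/12; these sum to 47/396.
Dividing through by the total gives posterior P(box A | data) = 14/47, P(box B | data) = 33/47.
So P(white next | data) = Σ P(white next | H) P(H | data) = (3/7)(14/47) + (0)(33/47) = 6/47.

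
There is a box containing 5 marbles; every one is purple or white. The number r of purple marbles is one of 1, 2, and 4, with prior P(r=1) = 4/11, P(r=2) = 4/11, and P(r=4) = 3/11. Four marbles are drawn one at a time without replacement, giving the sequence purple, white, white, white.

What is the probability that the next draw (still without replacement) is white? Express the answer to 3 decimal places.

For each hypothesis, P(data | H) works out to: P(data | r = 1) = (1/5)(4/4)(3/3)(2/2) = 1/5; P(data | r = 2) = (2/5)(3/4)(2/3)(1/2) = 1/10; P(data | r = 4) = (4/5)(1/4)(0/3) = 0.
The prior-weighted likelihoods are 4/11 · 1/5 = 4/55, 4/11 · 1/10 = 2/55, 3/11 · 0 = 0; these sum to 6/55.
Dividing through by the total gives posterior P(r = 1 | data) = 2/3, P(r = 2 | data) = 1/3, P(r = 4 | data) = 0.
Averaging over the posterior, P(white next | data) = (1)(2/3) + (0)(1/3) = 2/3.

0.667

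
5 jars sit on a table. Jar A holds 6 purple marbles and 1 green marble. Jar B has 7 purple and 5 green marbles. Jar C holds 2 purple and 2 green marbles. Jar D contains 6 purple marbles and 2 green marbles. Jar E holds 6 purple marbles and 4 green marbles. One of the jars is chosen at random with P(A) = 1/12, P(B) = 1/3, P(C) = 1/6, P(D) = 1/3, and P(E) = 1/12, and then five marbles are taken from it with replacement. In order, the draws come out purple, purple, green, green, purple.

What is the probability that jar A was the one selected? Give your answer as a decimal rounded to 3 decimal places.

The likelihood of the observed sequence under each hypothesis: P(data | jar A) = (6/7)(6/7)(1/7)(1/7)(6/7) = 0.012852; P(data | jar B) = (7/12)(7/12)(5/12)(5/12)(7/12) = 0.034461; P(data | jar C) = (2/4)(2/4)(2/4)(2/4)(2/4) = 0.03125; P(data | jar D) = (6/8)(6/8)(2/8)(2/8)(6/8) = 0.026367; P(data | jar E) = (6/10)(6/10)(4/10)(4/10)(6/10) = 0.03456.
The prior-weighted likelihoods are 1/12 · 0.012852 = 0.001071, 1/3 · 0.034461 = 0.011487, 1/6 · 0.03125 = 0.0052083, 1/3 · 0.026367 = 0.0087891, 1/12 · 0.03456 = 0.00288; with total 0.029435.
So P(jar A | data) = (0.001071) / (0.029435) = 0.036384.

0.036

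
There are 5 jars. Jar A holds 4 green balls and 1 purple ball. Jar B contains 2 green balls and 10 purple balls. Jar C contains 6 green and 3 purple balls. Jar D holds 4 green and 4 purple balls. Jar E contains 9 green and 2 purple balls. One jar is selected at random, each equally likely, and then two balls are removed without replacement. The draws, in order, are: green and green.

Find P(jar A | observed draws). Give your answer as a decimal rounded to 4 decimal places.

0.3157

The likelihood of the observed sequence under each hypothesis: P(data | jar A) = (4/5)(3/4) = 0.6; P(data | jar B) = (2/12)(1/11) = 0.015152; P(data | jar C) = (6/9)(5/8) = 0.41667; P(data | jar D) = (4/8)(3/7) = 0.21429; P(data | jar E) = (9/11)(8/10) = 0.65455.
Multiplying each by its prior: 1/5 · 0.6 = 0.12, 1/5 · 0.015152 = 0.0030303, 1/5 · 0.41667 = 0.083333, 1/5 · 0.21429 = 0.042857, 1/5 · 0.65455 = 0.13091; with total 0.38013.
By Bayes' rule, P(jar A | data) = (0.12) / (0.38013) = 0.31568.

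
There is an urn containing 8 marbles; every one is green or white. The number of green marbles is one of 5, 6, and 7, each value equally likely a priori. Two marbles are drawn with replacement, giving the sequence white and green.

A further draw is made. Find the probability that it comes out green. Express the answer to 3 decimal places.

0.721

Compute the likelihood of the observed sequence for each case: P(data | r = 5) = (3/8)(5/8) = 15/64; P(data | r = 6) = (2/8)(6/8) = 3/16; P(data | r = 7) = (1/8)(7/8) = 7/64.
Weighting by the prior gives 1/3 · 15/64 = 5/64, 1/3 · 3/16 = 1/16, 1/3 · 7/64 = 7/192; summing to 17/96.
Normalising, the posterior is P(r = 5 | data) = 15/34, P(r = 6 | data) = 6/17, P(r = 7 | data) = 7/34.
Averaging over the posterior, P(green next | data) = (5/8)(15/34) + (3/4)(6/17) + (7/8)(7/34) = 49/68.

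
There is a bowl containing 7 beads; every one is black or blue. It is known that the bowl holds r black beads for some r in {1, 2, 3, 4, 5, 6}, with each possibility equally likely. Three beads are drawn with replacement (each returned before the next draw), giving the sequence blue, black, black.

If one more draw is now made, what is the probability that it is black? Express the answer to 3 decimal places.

0.592

For each hypothesis, P(data | H) works out to: P(data | r = 1) = (6/7)(1/7)(1/7) = 0.017493; P(data | r = 2) = (5/7)(2/7)(2/7) = 0.058309; P(data | r = 3) = (4/7)(3/7)(3/7) = 0.10496; P(data | r = 4) = (3/7)(4/7)(4/7) = 0.13994; P(data | r = 5) = (2/7)(5/7)(5/7) = 0.14577; P(data | r = 6) = (1/7)(6/7)(6/7) = 0.10496.
The prior-weighted likelihoods are 1/6 · 0.017493 = 0.0029155, 1/6 · 0.058309 = 0.0097182, 1/6 · 0.10496 = 0.017493, 1/6 · 0.13994 = 0.023324, 1/6 · 0.14577 = 0.024295, 1/6 · 0.10496 = 0.017493; summing to 0.095238.
Dividing through by the total gives posterior P(r = 1 | data) = 0.030612, P(r = 2 | data) = 0.10204, P(r = 3 | data) = 0.18367, P(r = 4 | data) = 0.2449, P(r = 5 | data) = 0.2551, P(r = 6 | data) = 0.18367.
The predictive probability is P(black next | data) = (1/7)(0.030612) + (2/7)(0.10204) + (3/7)(0.18367) + (4/7)(0.2449) + (5/7)(0.2551) + (6/7)(0.18367) = 0.59184.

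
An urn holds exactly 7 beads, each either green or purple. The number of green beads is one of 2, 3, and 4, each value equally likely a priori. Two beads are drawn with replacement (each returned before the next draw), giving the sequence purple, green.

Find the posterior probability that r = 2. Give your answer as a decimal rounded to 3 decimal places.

The likelihood of the observed sequence under each hypothesis: P(data | r = 2) = (5/7)(2/7) = 10/49; P(data | r = 3) = (4/7)(3/7) = 12/49; P(data | r = 4) = (3/7)(4/7) = 12/49.
Weighting by the prior gives 1/3 · 10/49 = 10/147, 1/3 · 12/49 = 4/49, 1/3 · 12/49 = 4/49; with total 34/147.
So P(r = 2 | data) = (10/147) / (34/147) = 5/17.

0.294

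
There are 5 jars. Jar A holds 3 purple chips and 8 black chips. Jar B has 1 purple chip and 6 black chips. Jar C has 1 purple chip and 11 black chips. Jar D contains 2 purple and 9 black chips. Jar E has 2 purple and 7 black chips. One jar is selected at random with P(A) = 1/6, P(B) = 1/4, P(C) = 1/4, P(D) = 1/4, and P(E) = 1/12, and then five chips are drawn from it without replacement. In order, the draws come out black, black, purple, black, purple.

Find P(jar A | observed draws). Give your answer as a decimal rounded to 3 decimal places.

For each hypothesis, P(data | H) works out to: P(data | jar A) = (8/11)(7/10)(3/9)(6/8)(2/7) = 0.036364; P(data | jar B) = (6/7)(5/6)(1/5)(4/4)(0/3) = 0; P(data | jar C) = (11/12)(10/11)(1/10)(9/9)(0/8) = 0; P(data | jar D) = (9/11)(8/10)(2/9)(7/8)(1/7) = 0.018182; P(data | jar E) = (7/9)(6/8)(2/7)(5/6)(1/5) = 0.027778.
Weighting by the prior gives 1/6 · 0.036364 = 0.0060606, 1/4 · 0 = 0, 1/4 · 0 = 0, 1/4 · 0.018182 = 0.0045455, 1/12 · 0.027778 = 0.0023148; summing to 0.012921.
Therefore the posterior P(jar A | data) = (0.0060606) / (0.012921) = 0.46906.

0.469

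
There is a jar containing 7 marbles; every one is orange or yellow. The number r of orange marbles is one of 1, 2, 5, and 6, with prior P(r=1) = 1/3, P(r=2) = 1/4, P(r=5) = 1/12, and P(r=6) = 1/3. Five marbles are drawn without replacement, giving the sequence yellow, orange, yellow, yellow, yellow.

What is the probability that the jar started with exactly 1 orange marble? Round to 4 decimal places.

0.6667

The likelihood of the observed sequence under each hypothesis: P(data | r = 1) = (6/7)(1/6)(5/5)(4/4)(3/3) = 1/7; P(data | r = 2) = (5/7)(2/6)(4/5)(3/4)(2/3) = 2/21; P(data | r = 5) = (2/7)(5/6)(1/5)(0/4) = 0; P(data | r = 6) = (1/7)(6/6)(0/5) = 0.
Multiplying each by its prior: 1/3 · 1/7 = 1/21, 1/4 · 2/21 = 1/42, 1/12 · 0 = 0, 1/3 · 0 = 0; summing to 1/14.
Hence P(r = 1 | data) = (1/21) / (1/14) = 2/3.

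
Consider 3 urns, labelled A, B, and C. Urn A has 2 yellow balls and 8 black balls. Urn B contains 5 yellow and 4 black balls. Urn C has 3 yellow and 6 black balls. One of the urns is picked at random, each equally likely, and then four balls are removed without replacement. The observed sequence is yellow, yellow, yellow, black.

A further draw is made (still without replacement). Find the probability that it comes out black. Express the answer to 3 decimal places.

Compute the likelihood of the observed sequence for each case: P(data | urn A) = (2/10)(1/9)(0/8) = 0; P(data | urn B) = (5/9)(4/8)(3/7)(4/6) = 5/63; P(data | urn C) = (3/9)(2/8)(1/7)(6/6) = 1/84.
The prior-weighted likelihoods are 1/3 · 0 = 0, 1/3 · 5/63 = 5/189, 1/3 · 1/84 = 1/252; with total 23/756.
Dividing through by the total gives posterior P(urn A | data) = 0, P(urn B | data) = 20/23, P(urn C | data) = 3/23.
So P(black next | data) = Σ P(black next | H) P(H | data) = (3/5)(20/23) + (1)(3/23) = 15/23.

0.652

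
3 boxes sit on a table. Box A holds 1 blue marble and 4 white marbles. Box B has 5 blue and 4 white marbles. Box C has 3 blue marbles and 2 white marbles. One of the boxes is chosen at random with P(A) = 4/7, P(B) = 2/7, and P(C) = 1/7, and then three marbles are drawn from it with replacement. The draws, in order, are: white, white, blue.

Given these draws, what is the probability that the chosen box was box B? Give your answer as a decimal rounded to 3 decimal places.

For each hypothesis, P(data | H) works out to: P(data | box A) = (4/5)(4/5)(1/5) = 0.128; P(data | box B) = (4/9)(4/9)(5/9) = 0.10974; P(data | box C) = (2/5)(2/5)(3/5) = 0.096.
Weighting by the prior gives 4/7 · 0.128 = 0.073143, 2/7 · 0.10974 = 0.031354, 1/7 · 0.096 = 0.013714; these sum to 0.11821.
By Bayes' rule, P(box B | data) = (0.031354) / (0.11821) = 0.26524.

0.265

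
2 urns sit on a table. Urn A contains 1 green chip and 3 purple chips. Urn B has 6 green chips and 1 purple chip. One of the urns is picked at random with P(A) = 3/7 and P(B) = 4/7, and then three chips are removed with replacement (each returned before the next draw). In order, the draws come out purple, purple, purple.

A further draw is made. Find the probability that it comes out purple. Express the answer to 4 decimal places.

0.7445

Under each hypothesis, the probability of the observed sequence is: P(data | urn A) = (3/4)(3/4)(3/4) = 0.42188; P(data | urn B) = (1/7)(1/7)(1/7) = 0.0029155.
The prior-weighted likelihoods are 3/7 · 0.42188 = 0.1808, 4/7 · 0.0029155 = 0.001666; summing to 0.18247.
The posterior is then P(urn A | data) = 0.99087, P(urn B | data) = 0.0091301.
Averaging over the posterior, P(purple next | data) = (3/4)(0.99087) + (1/7)(0.0091301) = 0.74446.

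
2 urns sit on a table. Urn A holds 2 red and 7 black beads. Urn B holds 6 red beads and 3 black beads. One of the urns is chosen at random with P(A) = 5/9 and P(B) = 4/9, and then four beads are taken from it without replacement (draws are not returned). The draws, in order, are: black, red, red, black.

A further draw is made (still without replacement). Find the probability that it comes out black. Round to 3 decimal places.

0.495

The likelihood of the observed sequence under each hypothesis: P(data | urn A) = (7/9)(2/8)(1/7)(6/6) = 0.027778; P(data | urn B) = (3/9)(6/8)(5/7)(2/6) = 0.059524.
Weighting by the prior gives 5/9 · 0.027778 = 0.015432, 4/9 · 0.059524 = 0.026455; summing to 0.041887.
The posterior is then P(urn A | data) = 0.36842, P(urn B | data) = 0.63158.
Averaging over the posterior, P(black next | data) = (1)(0.36842) + (1/5)(0.63158) = 0.49474.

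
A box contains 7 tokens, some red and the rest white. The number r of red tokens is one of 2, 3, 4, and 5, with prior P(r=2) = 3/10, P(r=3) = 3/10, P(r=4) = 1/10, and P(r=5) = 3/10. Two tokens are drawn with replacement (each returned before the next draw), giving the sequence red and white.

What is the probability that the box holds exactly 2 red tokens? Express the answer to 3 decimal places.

The likelihood of the observed sequence under each hypothesis: P(data | r = 2) = (2/7)(5/7) = 10/49; P(data | r = 3) = (3/7)(4/7) = 12/49; P(data | r = 4) = (4/7)(3/7) = 12/49; P(data | r = 5) = (5/7)(2/7) = 10/49.
Multiplying each by its prior: 3/10 · 10/49 = 3/49, 3/10 · 12/49 = 18/245, 1/10 · 12/49 = 6/245, 3/10 · 10/49 = 3/49; with total 54/245.
Therefore the posterior P(r = 2 | data) = (3/49) / (54/245) = 5/18.

0.278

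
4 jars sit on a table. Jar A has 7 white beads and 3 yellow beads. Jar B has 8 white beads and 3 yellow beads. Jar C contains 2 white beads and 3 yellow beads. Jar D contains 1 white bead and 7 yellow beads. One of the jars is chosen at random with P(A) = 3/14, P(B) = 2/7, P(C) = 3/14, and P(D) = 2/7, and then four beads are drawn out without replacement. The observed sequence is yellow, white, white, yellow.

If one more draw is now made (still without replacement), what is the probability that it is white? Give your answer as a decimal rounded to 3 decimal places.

Under each hypothesis, the probability of the observed sequence is: P(data | jar A) = (3/10)(7/9)(6/8)(2/7) = 0.05; P(data | jar B) = (3/11)(8/10)(7/9)(2/8) = 0.042424; P(data | jar C) = (3/5)(2/4)(1/3)(2/2) = 0.1; P(data | jar D) = (7/8)(1/7)(0/6) = 0.
The prior-weighted likelihoods are 3/14 · 0.05 = 0.010714, 2/7 · 0.042424 = 0.012121, 3/14 · 0.1 = 0.021429, 2/7 · 0 = 0; these sum to 0.044264.
The posterior is then P(jar A | data) = 0.24205, P(jar B | data) = 0.27384, P(jar C | data) = 0.48411, P(jar D | data) = 0.
Averaging over the posterior, P(white next | data) = (5/6)(0.24205) + (6/7)(0.27384) + (0)(0.48411) = 0.43643.

0.436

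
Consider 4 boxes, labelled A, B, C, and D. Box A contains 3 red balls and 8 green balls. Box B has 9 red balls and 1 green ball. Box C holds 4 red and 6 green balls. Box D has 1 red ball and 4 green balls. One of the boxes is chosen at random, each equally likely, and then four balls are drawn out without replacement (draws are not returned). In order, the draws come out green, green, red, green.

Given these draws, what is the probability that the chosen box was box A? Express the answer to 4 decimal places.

0.3012

Compute the likelihood of the observed sequence for each case: P(data | box A) = (8/11)(7/10)(3/9)(6/8) = 0.12727; P(data | box B) = (1/10)(0/9) = 0; P(data | box C) = (6/10)(5/9)(4/8)(4/7) = 0.095238; P(data | box D) = (4/5)(3/4)(1/3)(2/2) = 0.2.
The prior-weighted likelihoods are 1/4 · 0.12727 = 0.031818, 1/4 · 0 = 0, 1/4 · 0.095238 = 0.02381, 1/4 · 0.2 = 0.05; with total 0.10563.
Therefore the posterior P(box A | data) = (0.031818) / (0.10563) = 0.30123.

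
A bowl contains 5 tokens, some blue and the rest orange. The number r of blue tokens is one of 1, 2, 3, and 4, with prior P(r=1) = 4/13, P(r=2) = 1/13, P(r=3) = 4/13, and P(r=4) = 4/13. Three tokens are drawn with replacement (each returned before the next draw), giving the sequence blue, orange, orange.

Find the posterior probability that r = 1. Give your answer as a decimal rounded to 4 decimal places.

Compute the likelihood of the observed sequence for each case: P(data | r = 1) = (1/5)(4/5)(4/5) = 0.128; P(data | r = 2) = (2/5)(3/5)(3/5) = 0.144; P(data | r = 3) = (3/5)(2/5)(2/5) = 0.096; P(data | r = 4) = (4/5)(1/5)(1/5) = 0.032.
Weighting by the prior gives 4/13 · 0.128 = 0.039385, 1/13 · 0.144 = 0.011077, 4/13 · 0.096 = 0.029538, 4/13 · 0.032 = 0.0098462; summing to 0.089846.
Therefore the posterior P(r = 1 | data) = (0.039385) / (0.089846) = 0.43836.

0.4384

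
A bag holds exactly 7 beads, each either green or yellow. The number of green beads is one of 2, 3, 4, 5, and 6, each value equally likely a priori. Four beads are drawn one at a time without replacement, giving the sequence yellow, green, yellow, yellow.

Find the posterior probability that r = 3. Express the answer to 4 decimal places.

0.3333

Under each hypothesis, the probability of the observed sequence is: P(data | r = 2) = (5/7)(2/6)(4/5)(3/4) = 1/7; P(data | r = 3) = (4/7)(3/6)(3/5)(2/4) = 3/35; P(data | r = 4) = (3/7)(4/6)(2/5)(1/4) = 1/35; P(data | r = 5) = (2/7)(5/6)(1/5)(0/4) = 0; P(data | r = 6) = (1/7)(6/6)(0/5) = 0.
The prior-weighted likelihoods are 1/5 · 1/7 = 1/35, 1/5 · 3/35 = 3/175, 1/5 · 1/35 = 1/175, 1/5 · 0 = 0, 1/5 · 0 = 0; these sum to 9/175.
So P(r = 3 | data) = (3/175) / (9/175) = 1/3.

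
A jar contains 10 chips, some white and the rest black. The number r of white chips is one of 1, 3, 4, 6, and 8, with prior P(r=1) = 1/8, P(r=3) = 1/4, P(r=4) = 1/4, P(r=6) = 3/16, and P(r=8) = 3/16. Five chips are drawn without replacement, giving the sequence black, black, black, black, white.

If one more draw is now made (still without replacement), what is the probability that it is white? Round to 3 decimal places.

0.355

Under each hypothesis, the probability of the observed sequence is: P(data | r = 1) = (9/10)(8/9)(7/8)(6/7)(1/6) = 0.1; P(data | r = 3) = (7/10)(6/9)(5/8)(4/7)(3/6) = 0.083333; P(data | r = 4) = (6/10)(5/9)(4/8)(3/7)(4/6) = 0.047619; P(data | r = 6) = (4/10)(3/9)(2/8)(1/7)(6/6) = 0.0047619; P(data | r = 8) = (2/10)(1/9)(0/8) = 0.
Weighting by the prior gives 1/8 · 0.1 = 0.0125, 1/4 · 0.083333 = 0.020833, 1/4 · 0.047619 = 0.011905, 3/16 · 0.0047619 = 0.00089286, 3/16 · 0 = 0; with total 0.046131.
The posterior is then P(r = 1 | data) = 0.27097, P(r = 3 | data) = 0.45161, P(r = 4 | data) = 0.25806, P(r = 6 | data) = 0.019355, P(r = 8 | data) = 0.
So P(white next | data) = Σ P(white next | H) P(H | data) = (0)(0.27097) + (2/5)(0.45161) + (3/5)(0.25806) + (1)(0.019355) = 0.35484.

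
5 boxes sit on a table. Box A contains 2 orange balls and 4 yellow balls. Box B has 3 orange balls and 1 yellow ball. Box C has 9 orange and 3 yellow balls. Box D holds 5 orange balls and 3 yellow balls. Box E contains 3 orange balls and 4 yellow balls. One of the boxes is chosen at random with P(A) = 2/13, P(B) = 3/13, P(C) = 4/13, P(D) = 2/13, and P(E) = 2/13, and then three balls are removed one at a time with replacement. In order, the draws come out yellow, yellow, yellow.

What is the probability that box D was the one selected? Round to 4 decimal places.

0.0893

Compute the likelihood of the observed sequence for each case: P(data | box A) = (4/6)(4/6)(4/6) = 0.2963; P(data | box B) = (1/4)(1/4)(1/4) = 0.015625; P(data | box C) = (3/12)(3/12)(3/12) = 0.015625; P(data | box D) = (3/8)(3/8)(3/8) = 0.052734; P(data | box E) = (4/7)(4/7)(4/7) = 0.18659.
The prior-weighted likelihoods are 2/13 · 0.2963 = 0.045584, 3/13 · 0.015625 = 0.0036058, 4/13 · 0.015625 = 0.0048077, 2/13 · 0.052734 = 0.008113, 2/13 · 0.18659 = 0.028706; these sum to 0.090816.
Therefore the posterior P(box D | data) = (0.008113) / (0.090816) = 0.089334.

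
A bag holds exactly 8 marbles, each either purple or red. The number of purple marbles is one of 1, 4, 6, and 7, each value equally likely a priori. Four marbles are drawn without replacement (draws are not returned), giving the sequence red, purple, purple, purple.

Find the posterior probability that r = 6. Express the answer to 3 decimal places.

For each hypothesis, P(data | H) works out to: P(data | r = 1) = (7/8)(1/7)(0/6) = 0; P(data | r = 4) = (4/8)(4/7)(3/6)(2/5) = 2/35; P(data | r = 6) = (2/8)(6/7)(5/6)(4/5) = 1/7; P(data | r = 7) = (1/8)(7/7)(6/6)(5/5) = 1/8.
Weighting by the prior gives 1/4 · 0 = 0, 1/4 · 2/35 = 1/70, 1/4 · 1/7 = 1/28, 1/4 · 1/8 = 1/32; these sum to 13/160.
By Bayes' rule, P(r = 6 | data) = (1/28) / (13/160) = 40/91.

0.440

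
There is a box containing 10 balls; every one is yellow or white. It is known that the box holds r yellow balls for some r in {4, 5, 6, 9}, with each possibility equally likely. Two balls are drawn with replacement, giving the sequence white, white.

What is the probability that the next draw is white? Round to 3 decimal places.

0.521

The likelihood of the observed sequence under each hypothesis: P(data | r = 4) = (6/10)(6/10) = 9/25; P(data | r = 5) = (5/10)(5/10) = 1/4; P(data | r = 6) = (4/10)(4/10) = 4/25; P(data | r = 9) = (1/10)(1/10) = 1/100.
Multiplying each by its prior: 1/4 · 9/25 = 9/100, 1/4 · 1/4 = 1/16, 1/4 · 4/25 = 1/25, 1/4 · 1/100 = 1/400; with total 39/200.
The posterior is then P(r = 4 | data) = 6/13, P(r = 5 | data) = 25/78, P(r = 6 | data) = 8/39, P(r = 9 | data) = 1/78.
So P(white next | data) = Σ P(white next | H) P(H | data) = (3/5)(6/13) + (1/2)(25/78) + (2/5)(8/39) + (1/10)(1/78) = 203/390.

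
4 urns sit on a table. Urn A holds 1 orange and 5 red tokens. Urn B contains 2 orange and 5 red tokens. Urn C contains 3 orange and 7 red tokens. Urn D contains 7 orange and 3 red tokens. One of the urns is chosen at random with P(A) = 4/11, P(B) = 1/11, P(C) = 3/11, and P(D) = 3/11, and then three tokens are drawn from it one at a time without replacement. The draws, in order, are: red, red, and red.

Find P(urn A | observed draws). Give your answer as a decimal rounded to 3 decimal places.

0.628

For each hypothesis, P(data | H) works out to: P(data | urn A) = (5/6)(4/5)(3/4) = 1/2; P(data | urn B) = (5/7)(4/6)(3/5) = 2/7; P(data | urn C) = (7/10)(6/9)(5/8) = 7/24; P(data | urn D) = (3/10)(2/9)(1/8) = 1/120.
Weighting by the prior gives 4/11 · 1/2 = 2/11, 1/11 · 2/7 = 2/77, 3/11 · 7/24 = 7/88, 3/11 · 1/120 = 1/440; these sum to 223/770.
Hence P(urn A | data) = (2/11) / (223/770) = 140/223.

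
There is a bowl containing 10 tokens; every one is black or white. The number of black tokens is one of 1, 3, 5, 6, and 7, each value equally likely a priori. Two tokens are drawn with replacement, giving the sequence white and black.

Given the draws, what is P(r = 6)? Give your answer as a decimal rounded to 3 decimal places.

0.240

The likelihood of the observed sequence under each hypothesis: P(data | r = 1) = (9/10)(1/10) = 9/100; P(data | r = 3) = (7/10)(3/10) = 21/100; P(data | r = 5) = (5/10)(5/10) = 1/4; P(data | r = 6) = (4/10)(6/10) = 6/25; P(data | r = 7) = (3/10)(7/10) = 21/100.
The prior-weighted likelihoods are 1/5 · 9/100 = 9/500, 1/5 · 21/100 = 21/500, 1/5 · 1/4 = 1/20, 1/5 · 6/25 = 6/125, 1/5 · 21/100 = 21/500; summing to 1/5.
Hence P(r = 6 | data) = (6/125) / (1/5) = 6/25.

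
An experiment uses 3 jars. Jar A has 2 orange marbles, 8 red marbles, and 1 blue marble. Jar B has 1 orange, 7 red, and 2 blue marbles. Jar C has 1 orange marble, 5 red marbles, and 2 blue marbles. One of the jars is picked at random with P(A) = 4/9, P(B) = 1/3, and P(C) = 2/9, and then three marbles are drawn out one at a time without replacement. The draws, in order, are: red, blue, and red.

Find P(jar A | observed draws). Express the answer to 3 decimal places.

Compute the likelihood of the observed sequence for each case: P(data | jar A) = (8/11)(1/10)(7/9) = 0.056566; P(data | jar B) = (7/10)(2/9)(6/8) = 0.11667; P(data | jar C) = (5/8)(2/7)(4/6) = 0.11905.
Weighting by the prior gives 4/9 · 0.056566 = 0.02514, 1/3 · 0.11667 = 0.038889, 2/9 · 0.11905 = 0.026455; these sum to 0.090484.
Therefore the posterior P(jar A | data) = (0.02514) / (0.090484) = 0.27784.

0.278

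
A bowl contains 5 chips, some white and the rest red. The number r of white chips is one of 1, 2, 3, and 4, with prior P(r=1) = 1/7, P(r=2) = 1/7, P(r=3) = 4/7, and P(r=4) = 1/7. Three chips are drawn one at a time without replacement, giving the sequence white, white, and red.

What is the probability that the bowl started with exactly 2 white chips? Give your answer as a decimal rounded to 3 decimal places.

0.091

For each hypothesis, P(data | H) works out to: P(data | r = 1) = (1/5)(0/4) = 0; P(data | r = 2) = (2/5)(1/4)(3/3) = 1/10; P(data | r = 3) = (3/5)(2/4)(2/3) = 1/5; P(data | r = 4) = (4/5)(3/4)(1/3) = 1/5.
The prior-weighted likelihoods are 1/7 · 0 = 0, 1/7 · 1/10 = 1/70, 4/7 · 1/5 = 4/35, 1/7 · 1/5 = 1/35; with total 11/70.
Hence P(r = 2 | data) = (1/70) / (11/70) = 1/11.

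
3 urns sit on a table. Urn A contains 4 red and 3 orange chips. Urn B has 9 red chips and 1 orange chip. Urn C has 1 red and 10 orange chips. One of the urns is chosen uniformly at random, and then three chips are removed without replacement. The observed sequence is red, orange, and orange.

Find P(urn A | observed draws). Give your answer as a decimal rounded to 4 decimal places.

0.5570

The likelihood of the observed sequence under each hypothesis: P(data | urn A) = (4/7)(3/6)(2/5) = 0.11429; P(data | urn B) = (9/10)(1/9)(0/8) = 0; P(data | urn C) = (1/11)(10/10)(9/9) = 0.090909.
Multiplying each by its prior: 1/3 · 0.11429 = 0.038095, 1/3 · 0 = 0, 1/3 · 0.090909 = 0.030303; with total 0.068398.
By Bayes' rule, P(urn A | data) = (0.038095) / (0.068398) = 0.55696.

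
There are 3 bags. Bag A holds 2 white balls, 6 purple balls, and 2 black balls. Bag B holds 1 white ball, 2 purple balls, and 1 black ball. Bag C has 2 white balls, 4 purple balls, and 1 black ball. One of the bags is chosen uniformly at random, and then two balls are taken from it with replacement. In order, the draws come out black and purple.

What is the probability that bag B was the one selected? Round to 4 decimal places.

0.3827

The likelihood of the observed sequence under each hypothesis: P(data | bag A) = (2/10)(6/10) = 0.12; P(data | bag B) = (1/4)(2/4) = 0.125; P(data | bag C) = (1/7)(4/7) = 0.081633.
The prior-weighted likelihoods are 1/3 · 0.12 = 0.04, 1/3 · 0.125 = 0.041667, 1/3 · 0.081633 = 0.027211; summing to 0.10888.
Hence P(bag B | data) = (0.041667) / (0.10888) = 0.38269.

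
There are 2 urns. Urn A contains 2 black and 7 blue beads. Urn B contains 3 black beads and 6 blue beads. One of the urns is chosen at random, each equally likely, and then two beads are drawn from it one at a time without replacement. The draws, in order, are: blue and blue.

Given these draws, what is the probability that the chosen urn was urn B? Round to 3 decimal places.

0.417

The likelihood of the observed sequence under each hypothesis: P(data | urn A) = (7/9)(6/8) = 7/12; P(data | urn B) = (6/9)(5/8) = 5/12.
Multiplying each by its prior: 1/2 · 7/12 = 7/24, 1/2 · 5/12 = 5/24; these sum to 1/2.
Hence P(urn B | data) = (5/24) / (1/2) = 5/12.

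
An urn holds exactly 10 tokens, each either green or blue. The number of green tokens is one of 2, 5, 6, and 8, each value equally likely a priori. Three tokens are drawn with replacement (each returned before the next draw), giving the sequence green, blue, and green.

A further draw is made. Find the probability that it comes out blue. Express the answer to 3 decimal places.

The likelihood of the observed sequence under each hypothesis: P(data | r = 2) = (2/10)(8/10)(2/10) = 0.032; P(data | r = 5) = (5/10)(5/10)(5/10) = 0.125; P(data | r = 6) = (6/10)(4/10)(6/10) = 0.144; P(data | r = 8) = (8/10)(2/10)(8/10) = 0.128.
Multiplying each by its prior: 1/4 · 0.032 = 0.008, 1/4 · 0.125 = 0.03125, 1/4 · 0.144 = 0.036, 1/4 · 0.128 = 0.032; with total 0.10725.
Dividing through by the total gives posterior P(r = 2 | data) = 0.074592, P(r = 5 | data) = 0.29138, P(r = 6 | data) = 0.33566, P(r = 8 | data) = 0.29837.
So P(blue next | data) = Σ P(blue next | H) P(H | data) = (4/5)(0.074592) + (1/2)(0.29138) + (2/5)(0.33566) + (1/5)(0.29837) = 0.3993.

0.399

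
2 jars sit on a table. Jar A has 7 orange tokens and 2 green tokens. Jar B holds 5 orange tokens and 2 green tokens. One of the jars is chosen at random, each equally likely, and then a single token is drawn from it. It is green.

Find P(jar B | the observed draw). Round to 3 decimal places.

0.563

The likelihood of this draw under each hypothesis: P(data | jar A) = (2/9) = 2/9; P(data | jar B) = (2/7) = 2/7.
Weighting by the prior gives 1/2 · 2/9 = 1/9, 1/2 · 2/7 = 1/7; summing to 16/63.
Therefore the posterior P(jar B | data) = (1/7) / (16/63) = 9/16.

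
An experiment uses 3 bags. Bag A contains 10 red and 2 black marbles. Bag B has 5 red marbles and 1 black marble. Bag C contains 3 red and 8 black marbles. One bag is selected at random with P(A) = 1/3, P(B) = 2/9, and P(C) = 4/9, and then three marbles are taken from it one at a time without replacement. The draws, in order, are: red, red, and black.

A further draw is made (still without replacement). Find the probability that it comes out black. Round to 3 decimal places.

Compute the likelihood of the observed sequence for each case: P(data | bag A) = (10/12)(9/11)(2/10) = 0.13636; P(data | bag B) = (5/6)(4/5)(1/4) = 0.16667; P(data | bag C) = (3/11)(2/10)(8/9) = 0.048485.
Weighting by the prior gives 1/3 · 0.13636 = 0.045455, 2/9 · 0.16667 = 0.037037, 4/9 · 0.048485 = 0.021549; with total 0.10404.
The posterior is then P(bag A | data) = 0.43689, P(bag B | data) = 0.35599, P(bag C | data) = 0.20712.
The predictive probability is P(black next | data) = (1/9)(0.43689) + (0)(0.35599) + (7/8)(0.20712) = 0.22977.

0.230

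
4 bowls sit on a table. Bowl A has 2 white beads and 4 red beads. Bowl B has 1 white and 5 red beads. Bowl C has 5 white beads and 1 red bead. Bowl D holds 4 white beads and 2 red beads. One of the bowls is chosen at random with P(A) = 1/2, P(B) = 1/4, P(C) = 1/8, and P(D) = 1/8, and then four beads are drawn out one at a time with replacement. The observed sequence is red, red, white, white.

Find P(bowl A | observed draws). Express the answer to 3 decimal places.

For each hypothesis, P(data | H) works out to: P(data | bowl A) = (4/6)(4/6)(2/6)(2/6) = 0.049383; P(data | bowl B) = (5/6)(5/6)(1/6)(1/6) = 0.01929; P(data | bowl C) = (1/6)(1/6)(5/6)(5/6) = 0.01929; P(data | bowl D) = (2/6)(2/6)(4/6)(4/6) = 0.049383.
The prior-weighted likelihoods are 1/2 · 0.049383 = 0.024691, 1/4 · 0.01929 = 0.0048225, 1/8 · 0.01929 = 0.0024113, 1/8 · 0.049383 = 0.0061728; these sum to 0.038098.
Hence P(bowl A | data) = (0.024691) / (0.038098) = 0.6481.

0.648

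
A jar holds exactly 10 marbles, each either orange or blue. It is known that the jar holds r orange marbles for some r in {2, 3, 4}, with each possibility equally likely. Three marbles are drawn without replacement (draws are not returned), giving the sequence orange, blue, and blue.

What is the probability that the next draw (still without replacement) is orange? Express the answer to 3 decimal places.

Compute the likelihood of the observed sequence for each case: P(data | r = 2) = (2/10)(8/9)(7/8) = 0.15556; P(data | r = 3) = (3/10)(7/9)(6/8) = 0.175; P(data | r = 4) = (4/10)(6/9)(5/8) = 0.16667.
The prior-weighted likelihoods are 1/3 · 0.15556 = 0.051852, 1/3 · 0.175 = 0.058333, 1/3 · 0.16667 = 0.055556; these sum to 0.16574.
The posterior is then P(r = 2 | data) = 0.31285, P(r = 3 | data) = 0.35196, P(r = 4 | data) = 0.3352.
Averaging over the posterior, P(orange next | data) = (1/7)(0.31285) + (2/7)(0.35196) + (3/7)(0.3352) = 0.28891.

0.289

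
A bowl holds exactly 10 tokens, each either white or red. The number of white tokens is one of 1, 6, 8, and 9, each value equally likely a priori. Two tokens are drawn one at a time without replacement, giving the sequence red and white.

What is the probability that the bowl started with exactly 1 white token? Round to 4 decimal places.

The likelihood of the observed sequence under each hypothesis: P(data | r = 1) = (9/10)(1/9) = 1/10; P(data | r = 6) = (4/10)(6/9) = 4/15; P(data | r = 8) = (2/10)(8/9) = 8/45; P(data | r = 9) = (1/10)(9/9) = 1/10.
The prior-weighted likelihoods are 1/4 · 1/10 = 1/40, 1/4 · 4/15 = 1/15, 1/4 · 8/45 = 2/45, 1/4 · 1/10 = 1/40; these sum to 29/180.
Hence P(r = 1 | data) = (1/40) / (29/180) = 9/58.

0.1552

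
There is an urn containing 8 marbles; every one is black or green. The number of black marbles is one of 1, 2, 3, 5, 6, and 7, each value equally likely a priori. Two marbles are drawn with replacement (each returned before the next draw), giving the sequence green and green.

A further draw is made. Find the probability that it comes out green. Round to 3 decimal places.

0.726

Under each hypothesis, the probability of the observed sequence is: P(data | r = 1) = (7/8)(7/8) = 49/64; P(data | r = 2) = (6/8)(6/8) = 9/16; P(data | r = 3) = (5/8)(5/8) = 25/64; P(data | r = 5) = (3/8)(3/8) = 9/64; P(data | r = 6) = (2/8)(2/8) = 1/16; P(data | r = 7) = (1/8)(1/8) = 1/64.
Multiplying each by its prior: 1/6 · 49/64 = 49/384, 1/6 · 9/16 = 3/32, 1/6 · 25/64 = 25/384, 1/6 · 9/64 = 3/128, 1/6 · 1/16 = 1/96, 1/6 · 1/64 = 1/384; these sum to 31/96.
The posterior is then P(r = 1 | data) = 49/124, P(r = 2 | data) = 9/31, P(r = 3 | data) = 25/124, P(r = 5 | data) = 9/124, P(r = 6 | data) = 1/31, P(r = 7 | data) = 1/124.
So P(green next | data) = Σ P(green next | H) P(H | data) = (7/8)(49/124) + (3/4)(9/31) + (5/8)(25/124) + (3/8)(9/124) + (1/4)(1/31) + (1/8)(1/124) = 45/62.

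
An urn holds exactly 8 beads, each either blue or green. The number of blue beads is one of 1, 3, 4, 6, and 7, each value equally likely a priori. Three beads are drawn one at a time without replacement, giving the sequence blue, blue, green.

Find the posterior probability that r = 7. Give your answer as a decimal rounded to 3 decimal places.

0.233

Compute the likelihood of the observed sequence for each case: P(data | r = 1) = (1/8)(0/7) = 0; P(data | r = 3) = (3/8)(2/7)(5/6) = 5/56; P(data | r = 4) = (4/8)(3/7)(4/6) = 1/7; P(data | r = 6) = (6/8)(5/7)(2/6) = 5/28; P(data | r = 7) = (7/8)(6/7)(1/6) = 1/8.
Multiplying each by its prior: 1/5 · 0 = 0, 1/5 · 5/56 = 1/56, 1/5 · 1/7 = 1/35, 1/5 · 5/28 = 1/28, 1/5 · 1/8 = 1/40; summing to 3/28.
Therefore the posterior P(r = 7 | data) = (1/40) / (3/28) = 7/30.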